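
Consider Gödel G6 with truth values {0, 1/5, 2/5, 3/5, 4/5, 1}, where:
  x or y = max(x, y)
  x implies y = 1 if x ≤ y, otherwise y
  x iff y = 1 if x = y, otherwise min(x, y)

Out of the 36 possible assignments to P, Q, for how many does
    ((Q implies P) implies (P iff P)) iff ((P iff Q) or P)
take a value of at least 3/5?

value 1: 11 assignments (counts)
value 4/5: 5 assignments (counts)
value 3/5: 5 assignments (counts)
value 2/5: 5 assignments
value 1/5: 5 assignments
value 0: 5 assignments
So 21 of the 36 assignments meet the threshold.

21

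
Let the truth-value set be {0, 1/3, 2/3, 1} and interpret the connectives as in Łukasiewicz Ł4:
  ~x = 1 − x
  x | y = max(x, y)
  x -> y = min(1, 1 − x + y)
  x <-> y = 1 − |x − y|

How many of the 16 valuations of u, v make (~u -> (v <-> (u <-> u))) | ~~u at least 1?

u = 0, v = 0 ↦ 0  <
u = 0, v = 1/3 ↦ 1/3  <
u = 0, v = 2/3 ↦ 2/3  <
u = 0, v = 1 ↦ 1  ≥
u = 1/3, v = 0 ↦ 1/3  <
u = 1/3, v = 1/3 ↦ 2/3  <
u = 1/3, v = 2/3 ↦ 1  ≥
u = 1/3, v = 1 ↦ 1  ≥
u = 2/3, v = 0 ↦ 2/3  <
u = 2/3, v = 1/3 ↦ 1  ≥
u = 2/3, v = 2/3 ↦ 1  ≥
u = 2/3, v = 1 ↦ 1  ≥
u = 1, v = 0 ↦ 1  ≥
u = 1, v = 1/3 ↦ 1  ≥
u = 1, v = 2/3 ↦ 1  ≥
u = 1, v = 1 ↦ 1  ≥
So 10 of the 16 assignments meet the threshold.

10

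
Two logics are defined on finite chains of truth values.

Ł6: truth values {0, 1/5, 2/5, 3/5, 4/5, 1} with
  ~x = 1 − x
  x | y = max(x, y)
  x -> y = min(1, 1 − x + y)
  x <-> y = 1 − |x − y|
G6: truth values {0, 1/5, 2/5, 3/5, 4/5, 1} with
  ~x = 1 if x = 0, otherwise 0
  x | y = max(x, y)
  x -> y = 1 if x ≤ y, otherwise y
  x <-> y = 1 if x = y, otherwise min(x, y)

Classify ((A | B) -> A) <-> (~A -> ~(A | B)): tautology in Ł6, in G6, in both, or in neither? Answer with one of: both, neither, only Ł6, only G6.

In Ł6: every assignment gives 1 — tautology.
In G6: at A = 1/5, B = 2/5 the value is 1/5 — not a tautology.

only Ł6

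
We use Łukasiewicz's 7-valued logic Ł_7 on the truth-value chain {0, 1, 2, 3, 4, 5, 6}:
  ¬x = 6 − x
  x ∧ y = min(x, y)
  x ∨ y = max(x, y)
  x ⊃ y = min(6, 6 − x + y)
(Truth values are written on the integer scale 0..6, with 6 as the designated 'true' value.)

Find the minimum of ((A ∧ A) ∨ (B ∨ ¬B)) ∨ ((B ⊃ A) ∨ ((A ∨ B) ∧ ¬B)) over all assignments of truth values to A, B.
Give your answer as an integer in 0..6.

3

Take A = 0, B = 3:
A ∧ A = 0 ∧ 0 = 0
¬B = ¬3 = 3
B ∨ ¬B = 3 ∨ 3 = 3
(A ∧ A) ∨ (B ∨ ¬B) = 0 ∨ 3 = 3
B ⊃ A = 3 ⊃ 0 = 3
A ∨ B = 0 ∨ 3 = 3
¬B = ¬3 = 3
(A ∨ B) ∧ ¬B = 3 ∧ 3 = 3
(B ⊃ A) ∨ ((A ∨ B) ∧ ¬B) = 3 ∨ 3 = 3
((A ∧ A) ∨ (B ∨ ¬B)) ∨ ((B ⊃ A) ∨ ((A ∨ B) ∧ ¬B)) = 3 ∨ 3 = 3
No assignment yields a value below 3, so this is the minimum.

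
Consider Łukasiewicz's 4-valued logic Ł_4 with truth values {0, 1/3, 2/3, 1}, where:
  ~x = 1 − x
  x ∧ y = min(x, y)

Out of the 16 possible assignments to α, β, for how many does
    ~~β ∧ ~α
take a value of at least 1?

1

α = 0, β = 0 ↦ 0  <
α = 0, β = 1/3 ↦ 1/3  <
α = 0, β = 2/3 ↦ 2/3  <
α = 0, β = 1 ↦ 1  ≥
α = 1/3, β = 0 ↦ 0  <
α = 1/3, β = 1/3 ↦ 1/3  <
α = 1/3, β = 2/3 ↦ 2/3  <
α = 1/3, β = 1 ↦ 2/3  <
α = 2/3, β = 0 ↦ 0  <
α = 2/3, β = 1/3 ↦ 1/3  <
α = 2/3, β = 2/3 ↦ 1/3  <
α = 2/3, β = 1 ↦ 1/3  <
α = 1, β = 0 ↦ 0  <
α = 1, β = 1/3 ↦ 0  <
α = 1, β = 2/3 ↦ 0  <
α = 1, β = 1 ↦ 0  <
So 1 of the 16 assignments meets the threshold.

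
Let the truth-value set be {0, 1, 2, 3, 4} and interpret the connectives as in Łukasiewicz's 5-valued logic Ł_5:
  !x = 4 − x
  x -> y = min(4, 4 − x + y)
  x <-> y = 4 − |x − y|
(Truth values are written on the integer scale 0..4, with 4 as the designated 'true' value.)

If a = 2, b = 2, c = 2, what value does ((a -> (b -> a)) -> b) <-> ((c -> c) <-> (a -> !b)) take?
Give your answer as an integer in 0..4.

2

b -> a = 2 -> 2 = 4
a -> (b -> a) = 2 -> 4 = 4
(a -> (b -> a)) -> b = 4 -> 2 = 2
c -> c = 2 -> 2 = 4
!b = !2 = 2
a -> !b = 2 -> 2 = 4
(c -> c) <-> (a -> !b) = 4 <-> 4 = 4
((a -> (b -> a)) -> b) <-> ((c -> c) <-> (a -> !b)) = 2 <-> 4 = 2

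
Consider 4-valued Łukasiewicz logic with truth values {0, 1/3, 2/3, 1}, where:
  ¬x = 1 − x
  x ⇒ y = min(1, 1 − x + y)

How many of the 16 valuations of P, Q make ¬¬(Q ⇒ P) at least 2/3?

P = 0, Q = 0 ↦ 1  ≥
P = 0, Q = 1/3 ↦ 2/3  ≥
P = 0, Q = 2/3 ↦ 1/3  <
P = 0, Q = 1 ↦ 0  <
P = 1/3, Q = 0 ↦ 1  ≥
P = 1/3, Q = 1/3 ↦ 1  ≥
P = 1/3, Q = 2/3 ↦ 2/3  ≥
P = 1/3, Q = 1 ↦ 1/3  <
P = 2/3, Q = 0 ↦ 1  ≥
P = 2/3, Q = 1/3 ↦ 1  ≥
P = 2/3, Q = 2/3 ↦ 1  ≥
P = 2/3, Q = 1 ↦ 2/3  ≥
P = 1, Q = 0 ↦ 1  ≥
P = 1, Q = 1/3 ↦ 1  ≥
P = 1, Q = 2/3 ↦ 1  ≥
P = 1, Q = 1 ↦ 1  ≥
So 13 of the 16 assignments meet the threshold.

13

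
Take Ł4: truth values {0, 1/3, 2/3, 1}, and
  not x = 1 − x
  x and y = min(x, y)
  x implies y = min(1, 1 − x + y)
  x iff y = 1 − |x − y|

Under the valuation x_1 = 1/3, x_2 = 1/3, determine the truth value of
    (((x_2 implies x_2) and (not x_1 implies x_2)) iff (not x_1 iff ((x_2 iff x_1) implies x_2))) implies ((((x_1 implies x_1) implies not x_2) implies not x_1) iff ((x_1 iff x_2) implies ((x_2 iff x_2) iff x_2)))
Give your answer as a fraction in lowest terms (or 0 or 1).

x_2 implies x_2 = 1/3 implies 1/3 = 1
not x_1 = not 1/3 = 2/3
not x_1 implies x_2 = 2/3 implies 1/3 = 2/3
(x_2 implies x_2) and (not x_1 implies x_2) = 1 and 2/3 = 2/3
not x_1 = not 1/3 = 2/3
x_2 iff x_1 = 1/3 iff 1/3 = 1
(x_2 iff x_1) implies x_2 = 1 implies 1/3 = 1/3
not x_1 iff ((x_2 iff x_1) implies x_2) = 2/3 iff 1/3 = 2/3
((x_2 implies x_2) and (not x_1 implies x_2)) iff (not x_1 iff ((x_2 iff x_1) implies x_2)) = 2/3 iff 2/3 = 1
x_1 implies x_1 = 1/3 implies 1/3 = 1
not x_2 = not 1/3 = 2/3
(x_1 implies x_1) implies not x_2 = 1 implies 2/3 = 2/3
not x_1 = not 1/3 = 2/3
((x_1 implies x_1) implies not x_2) implies not x_1 = 2/3 implies 2/3 = 1
x_1 iff x_2 = 1/3 iff 1/3 = 1
x_2 iff x_2 = 1/3 iff 1/3 = 1
(x_2 iff x_2) iff x_2 = 1 iff 1/3 = 1/3
(x_1 iff x_2) implies ((x_2 iff x_2) iff x_2) = 1 implies 1/3 = 1/3
(((x_1 implies x_1) implies not x_2) implies not x_1) iff ((x_1 iff x_2) implies ((x_2 iff x_2) iff x_2)) = 1 iff 1/3 = 1/3
(((x_2 implies x_2) and (not x_1 implies x_2)) iff (not x_1 iff ((x_2 iff x_1) implies x_2))) implies ((((x_1 implies x_1) implies not x_2) implies not x_1) iff ((x_1 iff x_2) implies ((x_2 iff x_2) iff x_2))) = 1 implies 1/3 = 1/3

1/3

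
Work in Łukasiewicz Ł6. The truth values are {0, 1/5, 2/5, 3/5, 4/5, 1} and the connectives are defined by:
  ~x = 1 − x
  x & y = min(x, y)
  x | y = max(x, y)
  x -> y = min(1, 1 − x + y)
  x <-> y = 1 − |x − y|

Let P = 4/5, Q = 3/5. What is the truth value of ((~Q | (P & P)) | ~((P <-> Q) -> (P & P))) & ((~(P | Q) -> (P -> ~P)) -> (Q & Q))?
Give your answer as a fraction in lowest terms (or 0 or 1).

3/5

~Q = ~3/5 = 2/5
P & P = 4/5 & 4/5 = 4/5
~Q | (P & P) = 2/5 | 4/5 = 4/5
P <-> Q = 4/5 <-> 3/5 = 4/5
P & P = 4/5 & 4/5 = 4/5
(P <-> Q) -> (P & P) = 4/5 -> 4/5 = 1
~((P <-> Q) -> (P & P)) = ~1 = 0
(~Q | (P & P)) | ~((P <-> Q) -> (P & P)) = 4/5 | 0 = 4/5
P | Q = 4/5 | 3/5 = 4/5
~(P | Q) = ~4/5 = 1/5
~P = ~4/5 = 1/5
P -> ~P = 4/5 -> 1/5 = 2/5
~(P | Q) -> (P -> ~P) = 1/5 -> 2/5 = 1
Q & Q = 3/5 & 3/5 = 3/5
(~(P | Q) -> (P -> ~P)) -> (Q & Q) = 1 -> 3/5 = 3/5
((~Q | (P & P)) | ~((P <-> Q) -> (P & P))) & ((~(P | Q) -> (P -> ~P)) -> (Q & Q)) = 4/5 & 3/5 = 3/5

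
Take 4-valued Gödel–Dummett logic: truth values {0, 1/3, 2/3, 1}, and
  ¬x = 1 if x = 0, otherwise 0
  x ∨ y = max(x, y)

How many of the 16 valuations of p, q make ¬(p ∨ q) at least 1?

1

p = 0, q = 0 ↦ 1  ≥
p = 0, q = 1/3 ↦ 0  <
p = 0, q = 2/3 ↦ 0  <
p = 0, q = 1 ↦ 0  <
p = 1/3, q = 0 ↦ 0  <
p = 1/3, q = 1/3 ↦ 0  <
p = 1/3, q = 2/3 ↦ 0  <
p = 1/3, q = 1 ↦ 0  <
p = 2/3, q = 0 ↦ 0  <
p = 2/3, q = 1/3 ↦ 0  <
p = 2/3, q = 2/3 ↦ 0  <
p = 2/3, q = 1 ↦ 0  <
p = 1, q = 0 ↦ 0  <
p = 1, q = 1/3 ↦ 0  <
p = 1, q = 2/3 ↦ 0  <
p = 1, q = 1 ↦ 0  <
So 1 of the 16 assignments meets the threshold.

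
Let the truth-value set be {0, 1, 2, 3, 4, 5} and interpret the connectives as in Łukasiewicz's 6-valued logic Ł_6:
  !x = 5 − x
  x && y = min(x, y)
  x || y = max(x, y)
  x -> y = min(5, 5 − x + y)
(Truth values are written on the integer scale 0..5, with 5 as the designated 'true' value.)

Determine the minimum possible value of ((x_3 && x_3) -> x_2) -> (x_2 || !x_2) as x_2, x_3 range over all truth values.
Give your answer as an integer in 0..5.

Take x_2 = 2, x_3 = 0:
x_3 && x_3 = 0 && 0 = 0
(x_3 && x_3) -> x_2 = 0 -> 2 = 5
!x_2 = !2 = 3
x_2 || !x_2 = 2 || 3 = 3
((x_3 && x_3) -> x_2) -> (x_2 || !x_2) = 5 -> 3 = 3
No assignment yields a value below 3, so this is the minimum.

3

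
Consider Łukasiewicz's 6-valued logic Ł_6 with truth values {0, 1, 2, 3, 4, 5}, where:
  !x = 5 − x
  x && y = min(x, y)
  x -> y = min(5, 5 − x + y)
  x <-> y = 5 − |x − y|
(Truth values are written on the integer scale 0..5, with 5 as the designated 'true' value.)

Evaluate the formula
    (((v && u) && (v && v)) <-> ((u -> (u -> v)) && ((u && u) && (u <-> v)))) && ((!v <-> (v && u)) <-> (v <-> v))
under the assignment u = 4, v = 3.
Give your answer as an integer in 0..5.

4

v && u = 3 && 4 = 3
v && v = 3 && 3 = 3
(v && u) && (v && v) = 3 && 3 = 3
u -> v = 4 -> 3 = 4
u -> (u -> v) = 4 -> 4 = 5
u && u = 4 && 4 = 4
u <-> v = 4 <-> 3 = 4
(u && u) && (u <-> v) = 4 && 4 = 4
(u -> (u -> v)) && ((u && u) && (u <-> v)) = 5 && 4 = 4
((v && u) && (v && v)) <-> ((u -> (u -> v)) && ((u && u) && (u <-> v))) = 3 <-> 4 = 4
!v = !3 = 2
v && u = 3 && 4 = 3
!v <-> (v && u) = 2 <-> 3 = 4
v <-> v = 3 <-> 3 = 5
(!v <-> (v && u)) <-> (v <-> v) = 4 <-> 5 = 4
(((v && u) && (v && v)) <-> ((u -> (u -> v)) && ((u && u) && (u <-> v)))) && ((!v <-> (v && u)) <-> (v <-> v)) = 4 && 4 = 4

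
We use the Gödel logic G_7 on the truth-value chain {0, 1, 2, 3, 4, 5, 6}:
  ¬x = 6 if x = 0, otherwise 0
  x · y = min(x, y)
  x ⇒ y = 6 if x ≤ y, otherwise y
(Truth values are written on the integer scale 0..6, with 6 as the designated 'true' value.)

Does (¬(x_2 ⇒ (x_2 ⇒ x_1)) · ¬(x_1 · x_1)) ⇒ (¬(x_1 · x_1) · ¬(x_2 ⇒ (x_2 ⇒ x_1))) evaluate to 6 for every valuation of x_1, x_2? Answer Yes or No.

Yes

At x_1 = 1, x_2 = 1, for instance:
x_2 ⇒ x_1 = 1 ⇒ 1 = 6
x_2 ⇒ (x_2 ⇒ x_1) = 1 ⇒ 6 = 6
¬(x_2 ⇒ (x_2 ⇒ x_1)) = ¬6 = 0
x_1 · x_1 = 1 · 1 = 1
¬(x_1 · x_1) = ¬1 = 0
¬(x_2 ⇒ (x_2 ⇒ x_1)) · ¬(x_1 · x_1) = 0 · 0 = 0
¬(x_1 · x_1) · ¬(x_2 ⇒ (x_2 ⇒ x_1)) = 0 · 0 = 0
(¬(x_2 ⇒ (x_2 ⇒ x_1)) · ¬(x_1 · x_1)) ⇒ (¬(x_1 · x_1) · ¬(x_2 ⇒ (x_2 ⇒ x_1))) = 0 ⇒ 0 = 6
and checking the remaining 48 assignments likewise gives ≥ 6 in every case.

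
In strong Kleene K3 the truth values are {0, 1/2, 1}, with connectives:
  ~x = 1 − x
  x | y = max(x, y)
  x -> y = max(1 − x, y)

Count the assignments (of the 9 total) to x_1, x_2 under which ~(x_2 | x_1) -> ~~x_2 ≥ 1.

x_1 = 0, x_2 = 0 ↦ 0  <
x_1 = 0, x_2 = 1/2 ↦ 1/2  <
x_1 = 0, x_2 = 1 ↦ 1  ≥
x_1 = 1/2, x_2 = 0 ↦ 1/2  <
x_1 = 1/2, x_2 = 1/2 ↦ 1/2  <
x_1 = 1/2, x_2 = 1 ↦ 1  ≥
x_1 = 1, x_2 = 0 ↦ 1  ≥
x_1 = 1, x_2 = 1/2 ↦ 1  ≥
x_1 = 1, x_2 = 1 ↦ 1  ≥
So 5 of the 9 assignments meet the threshold.

5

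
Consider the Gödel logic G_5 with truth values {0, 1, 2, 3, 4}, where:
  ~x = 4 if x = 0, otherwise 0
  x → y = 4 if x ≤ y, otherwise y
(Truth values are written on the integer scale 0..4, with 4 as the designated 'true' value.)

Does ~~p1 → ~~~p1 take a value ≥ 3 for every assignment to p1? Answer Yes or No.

No

Counterexample: take p1 = 1.
~p1 = ~1 = 0
~~p1 = ~0 = 4
~~p1 = ~0 = 4
~~~p1 = ~4 = 0
~~p1 → ~~~p1 = 4 → 0 = 0
This gives 0, which is below 3.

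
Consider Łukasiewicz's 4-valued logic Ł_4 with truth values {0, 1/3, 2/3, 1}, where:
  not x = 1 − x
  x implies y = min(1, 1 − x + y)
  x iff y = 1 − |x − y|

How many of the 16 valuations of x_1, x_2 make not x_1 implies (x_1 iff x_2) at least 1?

x_1 = 0, x_2 = 0 ↦ 1  ≥
x_1 = 0, x_2 = 1/3 ↦ 2/3  <
x_1 = 0, x_2 = 2/3 ↦ 1/3  <
x_1 = 0, x_2 = 1 ↦ 0  <
x_1 = 1/3, x_2 = 0 ↦ 1  ≥
x_1 = 1/3, x_2 = 1/3 ↦ 1  ≥
x_1 = 1/3, x_2 = 2/3 ↦ 1  ≥
x_1 = 1/3, x_2 = 1 ↦ 2/3  <
x_1 = 2/3, x_2 = 0 ↦ 1  ≥
x_1 = 2/3, x_2 = 1/3 ↦ 1  ≥
x_1 = 2/3, x_2 = 2/3 ↦ 1  ≥
x_1 = 2/3, x_2 = 1 ↦ 1  ≥
x_1 = 1, x_2 = 0 ↦ 1  ≥
x_1 = 1, x_2 = 1/3 ↦ 1  ≥
x_1 = 1, x_2 = 2/3 ↦ 1  ≥
x_1 = 1, x_2 = 1 ↦ 1  ≥
So 12 of the 16 assignments meet the threshold.

12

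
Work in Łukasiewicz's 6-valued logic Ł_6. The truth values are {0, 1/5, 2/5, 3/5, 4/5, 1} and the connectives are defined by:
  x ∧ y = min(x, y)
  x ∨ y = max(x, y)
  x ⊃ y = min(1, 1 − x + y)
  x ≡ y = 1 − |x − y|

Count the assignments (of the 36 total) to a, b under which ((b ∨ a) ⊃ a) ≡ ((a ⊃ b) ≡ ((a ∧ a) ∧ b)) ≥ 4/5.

20

value 1: 11 assignments (counts)
value 4/5: 9 assignments (counts)
value 3/5: 7 assignments
value 2/5: 5 assignments
value 1/5: 3 assignments
value 0: 1 assignment
So 20 of the 36 assignments meet the threshold.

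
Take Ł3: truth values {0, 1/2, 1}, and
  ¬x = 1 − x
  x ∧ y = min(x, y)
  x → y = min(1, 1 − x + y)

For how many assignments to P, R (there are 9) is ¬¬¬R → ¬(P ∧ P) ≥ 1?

P = 0, R = 0 ↦ 1  ≥
P = 0, R = 1/2 ↦ 1  ≥
P = 0, R = 1 ↦ 1  ≥
P = 1/2, R = 0 ↦ 1/2  <
P = 1/2, R = 1/2 ↦ 1  ≥
P = 1/2, R = 1 ↦ 1  ≥
P = 1, R = 0 ↦ 0  <
P = 1, R = 1/2 ↦ 1/2  <
P = 1, R = 1 ↦ 1  ≥
So 6 of the 9 assignments meet the threshold.

6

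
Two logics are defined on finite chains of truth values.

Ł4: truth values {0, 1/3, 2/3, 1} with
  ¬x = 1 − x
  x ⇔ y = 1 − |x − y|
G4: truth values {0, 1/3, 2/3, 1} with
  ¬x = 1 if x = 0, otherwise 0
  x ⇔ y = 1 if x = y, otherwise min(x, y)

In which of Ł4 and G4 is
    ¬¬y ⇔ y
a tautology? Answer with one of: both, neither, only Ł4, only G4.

only Ł4

In Ł4: every assignment gives 1 — tautology.
In G4: at y = 1/3 the value is 1/3 — not a tautology.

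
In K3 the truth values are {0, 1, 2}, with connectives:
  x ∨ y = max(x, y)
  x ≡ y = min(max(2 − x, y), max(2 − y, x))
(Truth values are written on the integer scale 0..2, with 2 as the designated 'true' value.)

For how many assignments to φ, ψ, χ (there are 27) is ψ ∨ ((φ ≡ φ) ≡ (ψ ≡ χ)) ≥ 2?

11

value 2: 11 assignments (counts)
value 1: 14 assignments
value 0: 2 assignments
So 11 of the 27 assignments meet the threshold.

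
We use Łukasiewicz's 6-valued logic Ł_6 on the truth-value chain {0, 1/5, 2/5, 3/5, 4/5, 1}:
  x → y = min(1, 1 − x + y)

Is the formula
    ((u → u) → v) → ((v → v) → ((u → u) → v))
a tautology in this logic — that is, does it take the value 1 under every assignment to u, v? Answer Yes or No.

Yes

At u = 4/5, v = 4/5, for instance:
u → u = 4/5 → 4/5 = 1
(u → u) → v = 1 → 4/5 = 4/5
v → v = 4/5 → 4/5 = 1
(u → u) → v = 1 → 4/5 = 4/5
(v → v) → ((u → u) → v) = 1 → 4/5 = 4/5
((u → u) → v) → ((v → v) → ((u → u) → v)) = 4/5 → 4/5 = 1
and checking the remaining 35 assignments likewise gives ≥ 1 in every case.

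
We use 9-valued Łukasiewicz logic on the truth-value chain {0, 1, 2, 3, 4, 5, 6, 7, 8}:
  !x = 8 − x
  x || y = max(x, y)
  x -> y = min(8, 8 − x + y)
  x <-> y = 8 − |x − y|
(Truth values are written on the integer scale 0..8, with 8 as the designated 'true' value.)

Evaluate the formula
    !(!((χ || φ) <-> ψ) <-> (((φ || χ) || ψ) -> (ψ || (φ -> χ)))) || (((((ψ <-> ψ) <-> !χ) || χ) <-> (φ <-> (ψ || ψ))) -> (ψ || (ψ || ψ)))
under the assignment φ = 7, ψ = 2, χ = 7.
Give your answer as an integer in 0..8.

6

χ || φ = 7 || 7 = 7
(χ || φ) <-> ψ = 7 <-> 2 = 3
!((χ || φ) <-> ψ) = !3 = 5
φ || χ = 7 || 7 = 7
(φ || χ) || ψ = 7 || 2 = 7
φ -> χ = 7 -> 7 = 8
ψ || (φ -> χ) = 2 || 8 = 8
((φ || χ) || ψ) -> (ψ || (φ -> χ)) = 7 -> 8 = 8
!((χ || φ) <-> ψ) <-> (((φ || χ) || ψ) -> (ψ || (φ -> χ))) = 5 <-> 8 = 5
!(!((χ || φ) <-> ψ) <-> (((φ || χ) || ψ) -> (ψ || (φ -> χ)))) = !5 = 3
ψ <-> ψ = 2 <-> 2 = 8
!χ = !7 = 1
(ψ <-> ψ) <-> !χ = 8 <-> 1 = 1
((ψ <-> ψ) <-> !χ) || χ = 1 || 7 = 7
ψ || ψ = 2 || 2 = 2
φ <-> (ψ || ψ) = 7 <-> 2 = 3
(((ψ <-> ψ) <-> !χ) || χ) <-> (φ <-> (ψ || ψ)) = 7 <-> 3 = 4
ψ || ψ = 2 || 2 = 2
ψ || (ψ || ψ) = 2 || 2 = 2
((((ψ <-> ψ) <-> !χ) || χ) <-> (φ <-> (ψ || ψ))) -> (ψ || (ψ || ψ)) = 4 -> 2 = 6
!(!((χ || φ) <-> ψ) <-> (((φ || χ) || ψ) -> (ψ || (φ -> χ)))) || (((((ψ <-> ψ) <-> !χ) || χ) <-> (φ <-> (ψ || ψ))) -> (ψ || (ψ || ψ))) = 3 || 6 = 6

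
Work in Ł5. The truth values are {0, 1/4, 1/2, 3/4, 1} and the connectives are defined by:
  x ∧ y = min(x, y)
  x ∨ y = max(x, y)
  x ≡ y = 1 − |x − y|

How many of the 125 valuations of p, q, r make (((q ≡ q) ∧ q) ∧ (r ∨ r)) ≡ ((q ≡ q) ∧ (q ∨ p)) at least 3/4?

value 1: 35 assignments (counts)
value 3/4: 28 assignments (counts)
value 1/2: 27 assignments
value 1/4: 22 assignments
value 0: 13 assignments
So 63 of the 125 assignments meet the threshold.

63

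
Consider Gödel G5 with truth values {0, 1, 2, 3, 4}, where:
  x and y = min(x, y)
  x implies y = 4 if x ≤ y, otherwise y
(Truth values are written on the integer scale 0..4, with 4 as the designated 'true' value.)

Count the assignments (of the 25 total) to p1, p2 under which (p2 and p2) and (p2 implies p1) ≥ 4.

value 4: 1 assignment (counts)
value 3: 3 assignments
value 2: 5 assignments
value 1: 7 assignments
value 0: 9 assignments
So 1 of the 25 assignments meets the threshold.

1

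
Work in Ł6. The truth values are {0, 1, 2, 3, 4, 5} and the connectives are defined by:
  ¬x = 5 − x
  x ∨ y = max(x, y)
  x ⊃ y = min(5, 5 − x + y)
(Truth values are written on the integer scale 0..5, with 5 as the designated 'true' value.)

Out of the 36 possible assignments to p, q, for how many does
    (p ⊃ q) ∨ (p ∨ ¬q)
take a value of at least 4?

value 5: 30 assignments (counts)
value 4: 6 assignments (counts)
So 36 of the 36 assignments meet the threshold.

36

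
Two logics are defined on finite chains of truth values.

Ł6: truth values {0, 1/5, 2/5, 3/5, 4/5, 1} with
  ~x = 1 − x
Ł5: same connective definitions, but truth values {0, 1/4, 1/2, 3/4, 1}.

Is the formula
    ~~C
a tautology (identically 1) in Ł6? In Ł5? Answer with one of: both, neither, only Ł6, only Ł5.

neither

In Ł6: at C = 0 the value is 0 — not a tautology.
In Ł5: at C = 0 the value is 0 — not a tautology.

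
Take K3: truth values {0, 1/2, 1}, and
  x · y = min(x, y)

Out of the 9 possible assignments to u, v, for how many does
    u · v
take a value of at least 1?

1

u = 0, v = 0 ↦ 0  <
u = 0, v = 1/2 ↦ 0  <
u = 0, v = 1 ↦ 0  <
u = 1/2, v = 0 ↦ 0  <
u = 1/2, v = 1/2 ↦ 1/2  <
u = 1/2, v = 1 ↦ 1/2  <
u = 1, v = 0 ↦ 0  <
u = 1, v = 1/2 ↦ 1/2  <
u = 1, v = 1 ↦ 1  ≥
So 1 of the 9 assignments meets the threshold.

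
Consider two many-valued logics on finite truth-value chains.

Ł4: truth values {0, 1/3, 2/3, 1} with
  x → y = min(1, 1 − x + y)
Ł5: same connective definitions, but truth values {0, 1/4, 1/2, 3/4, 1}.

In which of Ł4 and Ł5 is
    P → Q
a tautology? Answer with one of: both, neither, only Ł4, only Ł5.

neither

In Ł4: at P = 1/3, Q = 0 the value is 2/3 — not a tautology.
In Ł5: at P = 1/4, Q = 0 the value is 3/4 — not a tautology.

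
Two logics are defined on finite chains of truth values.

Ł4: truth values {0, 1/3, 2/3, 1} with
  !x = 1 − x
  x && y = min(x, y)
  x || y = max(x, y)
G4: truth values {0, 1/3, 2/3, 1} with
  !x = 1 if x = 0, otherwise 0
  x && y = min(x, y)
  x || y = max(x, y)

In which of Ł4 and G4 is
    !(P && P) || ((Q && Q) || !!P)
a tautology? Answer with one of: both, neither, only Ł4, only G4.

In Ł4: at P = 1/3, Q = 0 the value is 2/3 — not a tautology.
In G4: every assignment gives 1 — tautology.

only G4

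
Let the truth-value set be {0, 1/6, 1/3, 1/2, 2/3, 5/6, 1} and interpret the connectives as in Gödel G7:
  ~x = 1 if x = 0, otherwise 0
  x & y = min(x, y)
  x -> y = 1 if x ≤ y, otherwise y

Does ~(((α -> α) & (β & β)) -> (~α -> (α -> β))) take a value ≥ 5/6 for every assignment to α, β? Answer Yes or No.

No

Counterexample: take α = 0, β = 0.
α -> α = 0 -> 0 = 1
β & β = 0 & 0 = 0
(α -> α) & (β & β) = 1 & 0 = 0
~α = ~0 = 1
α -> β = 0 -> 0 = 1
~α -> (α -> β) = 1 -> 1 = 1
((α -> α) & (β & β)) -> (~α -> (α -> β)) = 0 -> 1 = 1
~(((α -> α) & (β & β)) -> (~α -> (α -> β))) = ~1 = 0
This gives 0, which is below 5/6.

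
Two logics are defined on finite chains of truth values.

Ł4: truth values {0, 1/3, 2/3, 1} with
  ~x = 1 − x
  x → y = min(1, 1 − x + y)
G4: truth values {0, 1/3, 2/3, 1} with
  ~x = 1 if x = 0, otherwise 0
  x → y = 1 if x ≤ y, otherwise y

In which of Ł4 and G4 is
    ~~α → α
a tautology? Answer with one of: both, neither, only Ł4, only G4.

only Ł4

In Ł4: every assignment gives 1 — tautology.
In G4: at α = 1/3 the value is 1/3 — not a tautology.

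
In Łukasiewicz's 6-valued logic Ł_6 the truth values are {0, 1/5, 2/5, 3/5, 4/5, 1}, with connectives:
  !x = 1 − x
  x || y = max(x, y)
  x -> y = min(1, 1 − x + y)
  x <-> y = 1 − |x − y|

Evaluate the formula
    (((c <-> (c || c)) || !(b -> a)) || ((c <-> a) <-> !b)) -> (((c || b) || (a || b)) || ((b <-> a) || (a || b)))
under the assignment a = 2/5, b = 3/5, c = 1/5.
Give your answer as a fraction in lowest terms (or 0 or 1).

4/5

c || c = 1/5 || 1/5 = 1/5
c <-> (c || c) = 1/5 <-> 1/5 = 1
b -> a = 3/5 -> 2/5 = 4/5
!(b -> a) = !4/5 = 1/5
(c <-> (c || c)) || !(b -> a) = 1 || 1/5 = 1
c <-> a = 1/5 <-> 2/5 = 4/5
!b = !3/5 = 2/5
(c <-> a) <-> !b = 4/5 <-> 2/5 = 3/5
((c <-> (c || c)) || !(b -> a)) || ((c <-> a) <-> !b) = 1 || 3/5 = 1
c || b = 1/5 || 3/5 = 3/5
a || b = 2/5 || 3/5 = 3/5
(c || b) || (a || b) = 3/5 || 3/5 = 3/5
b <-> a = 3/5 <-> 2/5 = 4/5
a || b = 2/5 || 3/5 = 3/5
(b <-> a) || (a || b) = 4/5 || 3/5 = 4/5
((c || b) || (a || b)) || ((b <-> a) || (a || b)) = 3/5 || 4/5 = 4/5
(((c <-> (c || c)) || !(b -> a)) || ((c <-> a) <-> !b)) -> (((c || b) || (a || b)) || ((b <-> a) || (a || b))) = 1 -> 4/5 = 4/5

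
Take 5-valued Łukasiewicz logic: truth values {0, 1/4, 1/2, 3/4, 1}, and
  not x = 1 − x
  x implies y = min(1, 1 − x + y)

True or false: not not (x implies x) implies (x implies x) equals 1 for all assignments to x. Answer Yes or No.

Yes

x = 0 ↦ 1
x = 1/4 ↦ 1
x = 1/2 ↦ 1
x = 3/4 ↦ 1
x = 1 ↦ 1
Every assignment gives a value ≥ 1.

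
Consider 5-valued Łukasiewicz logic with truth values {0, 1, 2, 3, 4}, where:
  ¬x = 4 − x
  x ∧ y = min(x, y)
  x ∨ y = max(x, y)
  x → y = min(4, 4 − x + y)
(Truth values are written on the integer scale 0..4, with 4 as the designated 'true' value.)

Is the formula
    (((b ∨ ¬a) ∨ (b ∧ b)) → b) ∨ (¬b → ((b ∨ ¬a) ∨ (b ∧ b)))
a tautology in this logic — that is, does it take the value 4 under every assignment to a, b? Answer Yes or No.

No

Counterexample: take a = 1, b = 0.
¬a = ¬1 = 3
b ∨ ¬a = 0 ∨ 3 = 3
b ∧ b = 0 ∧ 0 = 0
(b ∨ ¬a) ∨ (b ∧ b) = 3 ∨ 0 = 3
((b ∨ ¬a) ∨ (b ∧ b)) → b = 3 → 0 = 1
¬b = ¬0 = 4
¬a = ¬1 = 3
b ∨ ¬a = 0 ∨ 3 = 3
b ∧ b = 0 ∧ 0 = 0
(b ∨ ¬a) ∨ (b ∧ b) = 3 ∨ 0 = 3
¬b → ((b ∨ ¬a) ∨ (b ∧ b)) = 4 → 3 = 3
(((b ∨ ¬a) ∨ (b ∧ b)) → b) ∨ (¬b → ((b ∨ ¬a) ∨ (b ∧ b))) = 1 ∨ 3 = 3
This gives 3 ≠ 4.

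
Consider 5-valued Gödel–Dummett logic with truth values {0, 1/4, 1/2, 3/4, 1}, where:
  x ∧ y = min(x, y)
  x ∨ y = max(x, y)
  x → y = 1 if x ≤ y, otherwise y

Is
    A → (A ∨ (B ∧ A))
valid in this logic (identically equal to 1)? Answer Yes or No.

Yes

At A = 1/4, B = 1, for instance:
B ∧ A = 1 ∧ 1/4 = 1/4
A ∨ (B ∧ A) = 1/4 ∨ 1/4 = 1/4
A → (A ∨ (B ∧ A)) = 1/4 → 1/4 = 1
and checking the remaining 24 assignments likewise gives ≥ 1 in every case.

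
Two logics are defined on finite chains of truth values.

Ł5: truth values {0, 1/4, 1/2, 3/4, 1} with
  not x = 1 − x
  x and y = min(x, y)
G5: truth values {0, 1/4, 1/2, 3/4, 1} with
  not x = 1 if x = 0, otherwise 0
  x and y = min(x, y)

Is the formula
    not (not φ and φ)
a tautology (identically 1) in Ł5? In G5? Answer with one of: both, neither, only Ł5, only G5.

In Ł5: at φ = 1/4 the value is 3/4 — not a tautology.
In G5: every assignment gives 1 — tautology.

only G5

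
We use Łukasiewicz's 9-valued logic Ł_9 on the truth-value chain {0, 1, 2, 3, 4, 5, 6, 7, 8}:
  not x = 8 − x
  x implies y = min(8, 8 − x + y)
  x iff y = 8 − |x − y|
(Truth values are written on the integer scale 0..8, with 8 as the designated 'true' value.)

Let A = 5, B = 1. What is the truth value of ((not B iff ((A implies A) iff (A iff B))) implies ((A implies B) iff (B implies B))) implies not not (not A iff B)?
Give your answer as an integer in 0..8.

7

not B = not 1 = 7
A implies A = 5 implies 5 = 8
A iff B = 5 iff 1 = 4
(A implies A) iff (A iff B) = 8 iff 4 = 4
not B iff ((A implies A) iff (A iff B)) = 7 iff 4 = 5
A implies B = 5 implies 1 = 4
B implies B = 1 implies 1 = 8
(A implies B) iff (B implies B) = 4 iff 8 = 4
(not B iff ((A implies A) iff (A iff B))) implies ((A implies B) iff (B implies B)) = 5 implies 4 = 7
not A = not 5 = 3
not A iff B = 3 iff 1 = 6
not (not A iff B) = not 6 = 2
not not (not A iff B) = not 2 = 6
((not B iff ((A implies A) iff (A iff B))) implies ((A implies B) iff (B implies B))) implies not not (not A iff B) = 7 implies 6 = 7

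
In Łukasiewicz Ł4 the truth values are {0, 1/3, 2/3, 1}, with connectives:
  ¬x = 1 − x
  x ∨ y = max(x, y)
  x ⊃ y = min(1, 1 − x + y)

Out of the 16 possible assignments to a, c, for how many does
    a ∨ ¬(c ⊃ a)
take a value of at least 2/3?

11

a = 0, c = 0 ↦ 0  <
a = 0, c = 1/3 ↦ 1/3  <
a = 0, c = 2/3 ↦ 2/3  ≥
a = 0, c = 1 ↦ 1  ≥
a = 1/3, c = 0 ↦ 1/3  <
a = 1/3, c = 1/3 ↦ 1/3  <
a = 1/3, c = 2/3 ↦ 1/3  <
a = 1/3, c = 1 ↦ 2/3  ≥
a = 2/3, c = 0 ↦ 2/3  ≥
a = 2/3, c = 1/3 ↦ 2/3  ≥
a = 2/3, c = 2/3 ↦ 2/3  ≥
a = 2/3, c = 1 ↦ 2/3  ≥
a = 1, c = 0 ↦ 1  ≥
a = 1, c = 1/3 ↦ 1  ≥
a = 1, c = 2/3 ↦ 1  ≥
a = 1, c = 1 ↦ 1  ≥
So 11 of the 16 assignments meet the threshold.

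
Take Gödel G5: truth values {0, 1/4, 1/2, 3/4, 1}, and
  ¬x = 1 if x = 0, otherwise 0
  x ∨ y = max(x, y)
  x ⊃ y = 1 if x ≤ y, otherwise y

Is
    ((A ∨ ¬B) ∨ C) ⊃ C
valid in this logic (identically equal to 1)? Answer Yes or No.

No

Counterexample: take A = 0, B = 0, C = 0.
¬B = ¬0 = 1
A ∨ ¬B = 0 ∨ 1 = 1
(A ∨ ¬B) ∨ C = 1 ∨ 0 = 1
((A ∨ ¬B) ∨ C) ⊃ C = 1 ⊃ 0 = 0
This gives 0 ≠ 1.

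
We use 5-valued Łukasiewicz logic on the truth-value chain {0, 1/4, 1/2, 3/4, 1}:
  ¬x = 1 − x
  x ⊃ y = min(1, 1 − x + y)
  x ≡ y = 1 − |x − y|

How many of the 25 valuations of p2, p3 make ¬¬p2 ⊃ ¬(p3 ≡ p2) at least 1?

13

value 1: 13 assignments (counts)
value 3/4: 5 assignments
value 1/2: 4 assignments
value 1/4: 2 assignments
value 0: 1 assignment
So 13 of the 25 assignments meet the threshold.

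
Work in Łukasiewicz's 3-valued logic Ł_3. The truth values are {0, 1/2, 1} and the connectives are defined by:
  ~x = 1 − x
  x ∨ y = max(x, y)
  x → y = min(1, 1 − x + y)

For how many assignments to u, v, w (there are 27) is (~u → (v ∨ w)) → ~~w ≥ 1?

12

value 1: 12 assignments (counts)
value 1/2: 9 assignments
value 0: 6 assignments
So 12 of the 27 assignments meet the threshold.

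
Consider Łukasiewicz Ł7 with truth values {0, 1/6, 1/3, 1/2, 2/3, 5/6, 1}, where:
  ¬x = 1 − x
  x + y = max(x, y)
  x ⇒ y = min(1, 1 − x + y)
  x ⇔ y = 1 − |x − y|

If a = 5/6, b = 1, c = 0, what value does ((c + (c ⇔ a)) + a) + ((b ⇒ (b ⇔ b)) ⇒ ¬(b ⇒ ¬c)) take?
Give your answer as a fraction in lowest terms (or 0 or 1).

c ⇔ a = 0 ⇔ 5/6 = 1/6
c + (c ⇔ a) = 0 + 1/6 = 1/6
(c + (c ⇔ a)) + a = 1/6 + 5/6 = 5/6
b ⇔ b = 1 ⇔ 1 = 1
b ⇒ (b ⇔ b) = 1 ⇒ 1 = 1
¬c = ¬0 = 1
b ⇒ ¬c = 1 ⇒ 1 = 1
¬(b ⇒ ¬c) = ¬1 = 0
(b ⇒ (b ⇔ b)) ⇒ ¬(b ⇒ ¬c) = 1 ⇒ 0 = 0
((c + (c ⇔ a)) + a) + ((b ⇒ (b ⇔ b)) ⇒ ¬(b ⇒ ¬c)) = 5/6 + 0 = 5/6

5/6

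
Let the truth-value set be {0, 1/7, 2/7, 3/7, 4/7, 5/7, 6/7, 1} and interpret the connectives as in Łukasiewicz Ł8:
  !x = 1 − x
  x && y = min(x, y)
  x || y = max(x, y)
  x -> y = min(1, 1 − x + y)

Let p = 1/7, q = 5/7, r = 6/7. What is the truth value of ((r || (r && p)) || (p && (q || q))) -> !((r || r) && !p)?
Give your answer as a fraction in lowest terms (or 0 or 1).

2/7

r && p = 6/7 && 1/7 = 1/7
r || (r && p) = 6/7 || 1/7 = 6/7
q || q = 5/7 || 5/7 = 5/7
p && (q || q) = 1/7 && 5/7 = 1/7
(r || (r && p)) || (p && (q || q)) = 6/7 || 1/7 = 6/7
r || r = 6/7 || 6/7 = 6/7
!p = !1/7 = 6/7
(r || r) && !p = 6/7 && 6/7 = 6/7
!((r || r) && !p) = !6/7 = 1/7
((r || (r && p)) || (p && (q || q))) -> !((r || r) && !p) = 6/7 -> 1/7 = 2/7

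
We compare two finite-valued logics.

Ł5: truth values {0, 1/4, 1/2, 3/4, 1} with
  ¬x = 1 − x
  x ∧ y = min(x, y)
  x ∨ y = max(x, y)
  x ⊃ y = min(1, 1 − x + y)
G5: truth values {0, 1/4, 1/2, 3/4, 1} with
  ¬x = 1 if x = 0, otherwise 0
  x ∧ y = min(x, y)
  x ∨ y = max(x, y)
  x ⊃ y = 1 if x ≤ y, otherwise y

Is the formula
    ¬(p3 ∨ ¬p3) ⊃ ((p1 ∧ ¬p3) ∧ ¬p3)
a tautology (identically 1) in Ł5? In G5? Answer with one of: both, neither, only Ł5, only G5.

only G5

In Ł5: at p1 = 0, p3 = 1/4 the value is 3/4 — not a tautology.
In G5: every assignment gives 1 — tautology.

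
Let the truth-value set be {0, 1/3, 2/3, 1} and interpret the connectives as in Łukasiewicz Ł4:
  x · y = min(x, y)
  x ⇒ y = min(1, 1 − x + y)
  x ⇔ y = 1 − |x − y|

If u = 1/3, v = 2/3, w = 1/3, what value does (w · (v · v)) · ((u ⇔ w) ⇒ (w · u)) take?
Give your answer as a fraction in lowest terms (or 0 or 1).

v · v = 2/3 · 2/3 = 2/3
w · (v · v) = 1/3 · 2/3 = 1/3
u ⇔ w = 1/3 ⇔ 1/3 = 1
w · u = 1/3 · 1/3 = 1/3
(u ⇔ w) ⇒ (w · u) = 1 ⇒ 1/3 = 1/3
(w · (v · v)) · ((u ⇔ w) ⇒ (w · u)) = 1/3 · 1/3 = 1/3

1/3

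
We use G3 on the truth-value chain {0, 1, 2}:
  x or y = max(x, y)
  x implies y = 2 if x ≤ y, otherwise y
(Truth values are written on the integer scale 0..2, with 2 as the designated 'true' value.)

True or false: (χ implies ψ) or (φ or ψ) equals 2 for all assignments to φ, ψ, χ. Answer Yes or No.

Counterexample: take φ = 0, ψ = 0, χ = 1.
χ implies ψ = 1 implies 0 = 0
φ or ψ = 0 or 0 = 0
(χ implies ψ) or (φ or ψ) = 0 or 0 = 0
This gives 0 ≠ 2.

No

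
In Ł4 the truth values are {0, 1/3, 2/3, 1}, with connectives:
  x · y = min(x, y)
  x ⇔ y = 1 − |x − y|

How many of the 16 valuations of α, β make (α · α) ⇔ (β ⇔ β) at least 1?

α = 0, β = 0 ↦ 0  <
α = 0, β = 1/3 ↦ 0  <
α = 0, β = 2/3 ↦ 0  <
α = 0, β = 1 ↦ 0  <
α = 1/3, β = 0 ↦ 1/3  <
α = 1/3, β = 1/3 ↦ 1/3  <
α = 1/3, β = 2/3 ↦ 1/3  <
α = 1/3, β = 1 ↦ 1/3  <
α = 2/3, β = 0 ↦ 2/3  <
α = 2/3, β = 1/3 ↦ 2/3  <
α = 2/3, β = 2/3 ↦ 2/3  <
α = 2/3, β = 1 ↦ 2/3  <
α = 1, β = 0 ↦ 1  ≥
α = 1, β = 1/3 ↦ 1  ≥
α = 1, β = 2/3 ↦ 1  ≥
α = 1, β = 1 ↦ 1  ≥
So 4 of the 16 assignments meet the threshold.

4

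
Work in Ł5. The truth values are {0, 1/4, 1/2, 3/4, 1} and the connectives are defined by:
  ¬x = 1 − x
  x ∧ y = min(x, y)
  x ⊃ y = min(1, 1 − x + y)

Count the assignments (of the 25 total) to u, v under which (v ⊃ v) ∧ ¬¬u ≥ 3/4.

value 1: 5 assignments (counts)
value 3/4: 5 assignments (counts)
value 1/2: 5 assignments
value 1/4: 5 assignments
value 0: 5 assignments
So 10 of the 25 assignments meet the threshold.

10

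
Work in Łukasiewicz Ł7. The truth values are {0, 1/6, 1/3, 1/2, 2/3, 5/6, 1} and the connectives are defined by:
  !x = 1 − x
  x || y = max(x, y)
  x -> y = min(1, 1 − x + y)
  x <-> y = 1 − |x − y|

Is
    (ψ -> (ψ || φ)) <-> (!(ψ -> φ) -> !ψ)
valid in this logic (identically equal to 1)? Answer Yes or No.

No

Counterexample: take φ = 0, ψ = 2/3.
ψ || φ = 2/3 || 0 = 2/3
ψ -> (ψ || φ) = 2/3 -> 2/3 = 1
ψ -> φ = 2/3 -> 0 = 1/3
!(ψ -> φ) = !1/3 = 2/3
!ψ = !2/3 = 1/3
!(ψ -> φ) -> !ψ = 2/3 -> 1/3 = 2/3
(ψ -> (ψ || φ)) <-> (!(ψ -> φ) -> !ψ) = 1 <-> 2/3 = 2/3
This gives 2/3 ≠ 1.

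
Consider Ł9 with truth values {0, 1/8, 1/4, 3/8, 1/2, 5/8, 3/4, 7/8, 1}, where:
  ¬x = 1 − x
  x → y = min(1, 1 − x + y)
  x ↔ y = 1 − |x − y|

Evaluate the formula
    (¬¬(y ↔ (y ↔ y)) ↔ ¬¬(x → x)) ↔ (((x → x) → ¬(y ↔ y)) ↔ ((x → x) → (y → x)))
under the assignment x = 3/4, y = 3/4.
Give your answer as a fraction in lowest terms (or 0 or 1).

1/4

y ↔ y = 3/4 ↔ 3/4 = 1
y ↔ (y ↔ y) = 3/4 ↔ 1 = 3/4
¬(y ↔ (y ↔ y)) = ¬3/4 = 1/4
¬¬(y ↔ (y ↔ y)) = ¬1/4 = 3/4
x → x = 3/4 → 3/4 = 1
¬(x → x) = ¬1 = 0
¬¬(x → x) = ¬0 = 1
¬¬(y ↔ (y ↔ y)) ↔ ¬¬(x → x) = 3/4 ↔ 1 = 3/4
x → x = 3/4 → 3/4 = 1
y ↔ y = 3/4 ↔ 3/4 = 1
¬(y ↔ y) = ¬1 = 0
(x → x) → ¬(y ↔ y) = 1 → 0 = 0
x → x = 3/4 → 3/4 = 1
y → x = 3/4 → 3/4 = 1
(x → x) → (y → x) = 1 → 1 = 1
((x → x) → ¬(y ↔ y)) ↔ ((x → x) → (y → x)) = 0 ↔ 1 = 0
(¬¬(y ↔ (y ↔ y)) ↔ ¬¬(x → x)) ↔ (((x → x) → ¬(y ↔ y)) ↔ ((x → x) → (y → x))) = 3/4 ↔ 0 = 1/4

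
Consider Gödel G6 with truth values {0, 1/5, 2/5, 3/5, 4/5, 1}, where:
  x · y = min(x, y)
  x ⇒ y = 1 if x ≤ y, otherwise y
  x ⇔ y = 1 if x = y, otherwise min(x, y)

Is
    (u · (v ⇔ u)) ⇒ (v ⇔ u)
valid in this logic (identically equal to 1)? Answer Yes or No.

Yes

At u = 0, v = 3/5, for instance:
v ⇔ u = 3/5 ⇔ 0 = 0
u · (v ⇔ u) = 0 · 0 = 0
(u · (v ⇔ u)) ⇒ (v ⇔ u) = 0 ⇒ 0 = 1
and checking the remaining 35 assignments likewise gives ≥ 1 in every case.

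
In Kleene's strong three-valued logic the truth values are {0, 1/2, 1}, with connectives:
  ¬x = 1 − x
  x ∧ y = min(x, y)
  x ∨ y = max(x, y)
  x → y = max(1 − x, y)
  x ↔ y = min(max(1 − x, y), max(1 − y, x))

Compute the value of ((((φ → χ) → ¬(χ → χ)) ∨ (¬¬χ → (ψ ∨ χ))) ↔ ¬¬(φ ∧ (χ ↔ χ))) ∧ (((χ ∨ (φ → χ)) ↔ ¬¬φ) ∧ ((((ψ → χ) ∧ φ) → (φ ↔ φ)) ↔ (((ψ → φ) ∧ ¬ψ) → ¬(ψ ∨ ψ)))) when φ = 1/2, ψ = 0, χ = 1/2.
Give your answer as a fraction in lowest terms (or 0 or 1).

φ → χ = 1/2 → 1/2 = 1/2
χ → χ = 1/2 → 1/2 = 1/2
¬(χ → χ) = ¬1/2 = 1/2
(φ → χ) → ¬(χ → χ) = 1/2 → 1/2 = 1/2
¬χ = ¬1/2 = 1/2
¬¬χ = ¬1/2 = 1/2
ψ ∨ χ = 0 ∨ 1/2 = 1/2
¬¬χ → (ψ ∨ χ) = 1/2 → 1/2 = 1/2
((φ → χ) → ¬(χ → χ)) ∨ (¬¬χ → (ψ ∨ χ)) = 1/2 ∨ 1/2 = 1/2
χ ↔ χ = 1/2 ↔ 1/2 = 1/2
φ ∧ (χ ↔ χ) = 1/2 ∧ 1/2 = 1/2
¬(φ ∧ (χ ↔ χ)) = ¬1/2 = 1/2
¬¬(φ ∧ (χ ↔ χ)) = ¬1/2 = 1/2
(((φ → χ) → ¬(χ → χ)) ∨ (¬¬χ → (ψ ∨ χ))) ↔ ¬¬(φ ∧ (χ ↔ χ)) = 1/2 ↔ 1/2 = 1/2
φ → χ = 1/2 → 1/2 = 1/2
χ ∨ (φ → χ) = 1/2 ∨ 1/2 = 1/2
¬φ = ¬1/2 = 1/2
¬¬φ = ¬1/2 = 1/2
(χ ∨ (φ → χ)) ↔ ¬¬φ = 1/2 ↔ 1/2 = 1/2
ψ → χ = 0 → 1/2 = 1
(ψ → χ) ∧ φ = 1 ∧ 1/2 = 1/2
φ ↔ φ = 1/2 ↔ 1/2 = 1/2
((ψ → χ) ∧ φ) → (φ ↔ φ) = 1/2 → 1/2 = 1/2
ψ → φ = 0 → 1/2 = 1
¬ψ = ¬0 = 1
(ψ → φ) ∧ ¬ψ = 1 ∧ 1 = 1
ψ ∨ ψ = 0 ∨ 0 = 0
¬(ψ ∨ ψ) = ¬0 = 1
((ψ → φ) ∧ ¬ψ) → ¬(ψ ∨ ψ) = 1 → 1 = 1
(((ψ → χ) ∧ φ) → (φ ↔ φ)) ↔ (((ψ → φ) ∧ ¬ψ) → ¬(ψ ∨ ψ)) = 1/2 ↔ 1 = 1/2
((χ ∨ (φ → χ)) ↔ ¬¬φ) ∧ ((((ψ → χ) ∧ φ) → (φ ↔ φ)) ↔ (((ψ → φ) ∧ ¬ψ) → ¬(ψ ∨ ψ))) = 1/2 ∧ 1/2 = 1/2
((((φ → χ) → ¬(χ → χ)) ∨ (¬¬χ → (ψ ∨ χ))) ↔ ¬¬(φ ∧ (χ ↔ χ))) ∧ (((χ ∨ (φ → χ)) ↔ ¬¬φ) ∧ ((((ψ → χ) ∧ φ) → (φ ↔ φ)) ↔ (((ψ → φ) ∧ ¬ψ) → ¬(ψ ∨ ψ)))) = 1/2 ∧ 1/2 = 1/2

1/2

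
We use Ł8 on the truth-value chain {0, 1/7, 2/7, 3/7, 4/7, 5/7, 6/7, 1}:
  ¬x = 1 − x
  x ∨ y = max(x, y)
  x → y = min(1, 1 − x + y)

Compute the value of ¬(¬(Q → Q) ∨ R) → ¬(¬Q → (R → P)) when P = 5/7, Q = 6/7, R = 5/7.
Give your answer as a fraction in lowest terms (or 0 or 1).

5/7

Q → Q = 6/7 → 6/7 = 1
¬(Q → Q) = ¬1 = 0
¬(Q → Q) ∨ R = 0 ∨ 5/7 = 5/7
¬(¬(Q → Q) ∨ R) = ¬5/7 = 2/7
¬Q = ¬6/7 = 1/7
R → P = 5/7 → 5/7 = 1
¬Q → (R → P) = 1/7 → 1 = 1
¬(¬Q → (R → P)) = ¬1 = 0
¬(¬(Q → Q) ∨ R) → ¬(¬Q → (R → P)) = 2/7 → 0 = 5/7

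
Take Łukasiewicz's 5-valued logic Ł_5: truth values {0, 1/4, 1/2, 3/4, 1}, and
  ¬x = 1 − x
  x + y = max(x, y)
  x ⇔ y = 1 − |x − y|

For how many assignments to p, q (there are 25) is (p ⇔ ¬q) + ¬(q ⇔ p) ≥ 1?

value 1: 5 assignments (counts)
value 3/4: 8 assignments
value 1/2: 6 assignments
value 1/4: 4 assignments
value 0: 2 assignments
So 5 of the 25 assignments meet the threshold.

5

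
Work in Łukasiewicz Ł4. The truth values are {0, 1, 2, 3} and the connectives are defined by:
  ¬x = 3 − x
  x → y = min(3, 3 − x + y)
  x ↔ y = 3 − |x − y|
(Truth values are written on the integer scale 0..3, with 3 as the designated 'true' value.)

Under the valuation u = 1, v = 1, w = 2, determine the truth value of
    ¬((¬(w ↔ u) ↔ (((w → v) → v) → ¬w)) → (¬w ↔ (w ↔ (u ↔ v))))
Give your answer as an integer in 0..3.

0

w ↔ u = 2 ↔ 1 = 2
¬(w ↔ u) = ¬2 = 1
w → v = 2 → 1 = 2
(w → v) → v = 2 → 1 = 2
¬w = ¬2 = 1
((w → v) → v) → ¬w = 2 → 1 = 2
¬(w ↔ u) ↔ (((w → v) → v) → ¬w) = 1 ↔ 2 = 2
¬w = ¬2 = 1
u ↔ v = 1 ↔ 1 = 3
w ↔ (u ↔ v) = 2 ↔ 3 = 2
¬w ↔ (w ↔ (u ↔ v)) = 1 ↔ 2 = 2
(¬(w ↔ u) ↔ (((w → v) → v) → ¬w)) → (¬w ↔ (w ↔ (u ↔ v))) = 2 → 2 = 3
¬((¬(w ↔ u) ↔ (((w → v) → v) → ¬w)) → (¬w ↔ (w ↔ (u ↔ v)))) = ¬3 = 0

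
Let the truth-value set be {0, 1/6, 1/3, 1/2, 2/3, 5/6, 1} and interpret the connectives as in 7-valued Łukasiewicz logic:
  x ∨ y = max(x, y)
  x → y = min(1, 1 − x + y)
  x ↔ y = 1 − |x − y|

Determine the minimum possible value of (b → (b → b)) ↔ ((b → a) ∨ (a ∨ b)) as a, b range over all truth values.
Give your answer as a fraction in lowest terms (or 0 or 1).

1/2

Take a = 0, b = 1/2:
b → b = 1/2 → 1/2 = 1
b → (b → b) = 1/2 → 1 = 1
b → a = 1/2 → 0 = 1/2
a ∨ b = 0 ∨ 1/2 = 1/2
(b → a) ∨ (a ∨ b) = 1/2 ∨ 1/2 = 1/2
(b → (b → b)) ↔ ((b → a) ∨ (a ∨ b)) = 1 ↔ 1/2 = 1/2
No assignment yields a value below 1/2, so this is the minimum.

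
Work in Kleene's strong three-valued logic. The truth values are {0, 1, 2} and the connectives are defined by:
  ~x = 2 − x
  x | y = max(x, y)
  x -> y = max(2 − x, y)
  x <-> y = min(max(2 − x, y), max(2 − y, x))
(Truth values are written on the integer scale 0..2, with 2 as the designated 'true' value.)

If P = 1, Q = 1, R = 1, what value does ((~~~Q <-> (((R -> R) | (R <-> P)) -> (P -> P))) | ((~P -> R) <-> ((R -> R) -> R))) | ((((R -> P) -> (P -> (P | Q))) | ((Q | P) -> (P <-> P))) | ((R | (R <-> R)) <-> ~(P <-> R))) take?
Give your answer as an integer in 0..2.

~Q = ~1 = 1
~~Q = ~1 = 1
~~~Q = ~1 = 1
R -> R = 1 -> 1 = 1
R <-> P = 1 <-> 1 = 1
(R -> R) | (R <-> P) = 1 | 1 = 1
P -> P = 1 -> 1 = 1
((R -> R) | (R <-> P)) -> (P -> P) = 1 -> 1 = 1
~~~Q <-> (((R -> R) | (R <-> P)) -> (P -> P)) = 1 <-> 1 = 1
~P = ~1 = 1
~P -> R = 1 -> 1 = 1
R -> R = 1 -> 1 = 1
(R -> R) -> R = 1 -> 1 = 1
(~P -> R) <-> ((R -> R) -> R) = 1 <-> 1 = 1
(~~~Q <-> (((R -> R) | (R <-> P)) -> (P -> P))) | ((~P -> R) <-> ((R -> R) -> R)) = 1 | 1 = 1
R -> P = 1 -> 1 = 1
P | Q = 1 | 1 = 1
P -> (P | Q) = 1 -> 1 = 1
(R -> P) -> (P -> (P | Q)) = 1 -> 1 = 1
Q | P = 1 | 1 = 1
P <-> P = 1 <-> 1 = 1
(Q | P) -> (P <-> P) = 1 -> 1 = 1
((R -> P) -> (P -> (P | Q))) | ((Q | P) -> (P <-> P)) = 1 | 1 = 1
R <-> R = 1 <-> 1 = 1
R | (R <-> R) = 1 | 1 = 1
P <-> R = 1 <-> 1 = 1
~(P <-> R) = ~1 = 1
(R | (R <-> R)) <-> ~(P <-> R) = 1 <-> 1 = 1
(((R -> P) -> (P -> (P | Q))) | ((Q | P) -> (P <-> P))) | ((R | (R <-> R)) <-> ~(P <-> R)) = 1 | 1 = 1
((~~~Q <-> (((R -> R) | (R <-> P)) -> (P -> P))) | ((~P -> R) <-> ((R -> R) -> R))) | ((((R -> P) -> (P -> (P | Q))) | ((Q | P) -> (P <-> P))) | ((R | (R <-> R)) <-> ~(P <-> R))) = 1 | 1 = 1

1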